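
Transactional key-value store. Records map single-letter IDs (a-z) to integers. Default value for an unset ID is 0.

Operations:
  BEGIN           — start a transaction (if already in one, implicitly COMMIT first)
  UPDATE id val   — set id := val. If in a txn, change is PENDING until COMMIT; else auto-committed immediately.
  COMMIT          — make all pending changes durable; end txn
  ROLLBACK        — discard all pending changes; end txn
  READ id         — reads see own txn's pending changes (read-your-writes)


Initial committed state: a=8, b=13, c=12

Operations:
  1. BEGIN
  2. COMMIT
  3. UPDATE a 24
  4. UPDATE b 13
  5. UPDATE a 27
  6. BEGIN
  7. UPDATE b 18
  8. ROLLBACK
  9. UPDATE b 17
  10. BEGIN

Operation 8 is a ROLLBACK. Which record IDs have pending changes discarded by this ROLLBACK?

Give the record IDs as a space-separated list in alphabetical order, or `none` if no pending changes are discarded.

Answer: b

Derivation:
Initial committed: {a=8, b=13, c=12}
Op 1: BEGIN: in_txn=True, pending={}
Op 2: COMMIT: merged [] into committed; committed now {a=8, b=13, c=12}
Op 3: UPDATE a=24 (auto-commit; committed a=24)
Op 4: UPDATE b=13 (auto-commit; committed b=13)
Op 5: UPDATE a=27 (auto-commit; committed a=27)
Op 6: BEGIN: in_txn=True, pending={}
Op 7: UPDATE b=18 (pending; pending now {b=18})
Op 8: ROLLBACK: discarded pending ['b']; in_txn=False
Op 9: UPDATE b=17 (auto-commit; committed b=17)
Op 10: BEGIN: in_txn=True, pending={}
ROLLBACK at op 8 discards: ['b']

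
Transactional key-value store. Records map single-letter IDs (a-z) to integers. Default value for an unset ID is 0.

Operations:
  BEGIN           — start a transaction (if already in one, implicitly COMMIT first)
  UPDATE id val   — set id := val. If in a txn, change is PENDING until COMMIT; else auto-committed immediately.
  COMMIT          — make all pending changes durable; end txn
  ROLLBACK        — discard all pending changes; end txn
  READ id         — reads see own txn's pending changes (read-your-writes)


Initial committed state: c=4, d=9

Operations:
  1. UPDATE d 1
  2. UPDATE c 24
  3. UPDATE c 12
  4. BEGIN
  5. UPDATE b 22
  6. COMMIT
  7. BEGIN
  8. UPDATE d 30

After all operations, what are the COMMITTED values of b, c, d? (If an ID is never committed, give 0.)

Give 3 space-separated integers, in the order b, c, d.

Answer: 22 12 1

Derivation:
Initial committed: {c=4, d=9}
Op 1: UPDATE d=1 (auto-commit; committed d=1)
Op 2: UPDATE c=24 (auto-commit; committed c=24)
Op 3: UPDATE c=12 (auto-commit; committed c=12)
Op 4: BEGIN: in_txn=True, pending={}
Op 5: UPDATE b=22 (pending; pending now {b=22})
Op 6: COMMIT: merged ['b'] into committed; committed now {b=22, c=12, d=1}
Op 7: BEGIN: in_txn=True, pending={}
Op 8: UPDATE d=30 (pending; pending now {d=30})
Final committed: {b=22, c=12, d=1}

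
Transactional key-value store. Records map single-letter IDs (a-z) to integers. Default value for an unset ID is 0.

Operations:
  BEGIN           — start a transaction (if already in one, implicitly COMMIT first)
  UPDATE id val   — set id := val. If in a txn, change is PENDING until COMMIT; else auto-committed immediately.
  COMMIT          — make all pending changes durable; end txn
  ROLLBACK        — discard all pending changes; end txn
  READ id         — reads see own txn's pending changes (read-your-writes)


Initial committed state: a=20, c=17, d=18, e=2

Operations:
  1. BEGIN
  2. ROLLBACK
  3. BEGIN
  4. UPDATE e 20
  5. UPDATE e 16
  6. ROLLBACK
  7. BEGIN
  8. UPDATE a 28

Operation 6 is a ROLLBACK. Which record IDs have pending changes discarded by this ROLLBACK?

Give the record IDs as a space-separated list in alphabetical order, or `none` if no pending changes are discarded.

Initial committed: {a=20, c=17, d=18, e=2}
Op 1: BEGIN: in_txn=True, pending={}
Op 2: ROLLBACK: discarded pending []; in_txn=False
Op 3: BEGIN: in_txn=True, pending={}
Op 4: UPDATE e=20 (pending; pending now {e=20})
Op 5: UPDATE e=16 (pending; pending now {e=16})
Op 6: ROLLBACK: discarded pending ['e']; in_txn=False
Op 7: BEGIN: in_txn=True, pending={}
Op 8: UPDATE a=28 (pending; pending now {a=28})
ROLLBACK at op 6 discards: ['e']

Answer: e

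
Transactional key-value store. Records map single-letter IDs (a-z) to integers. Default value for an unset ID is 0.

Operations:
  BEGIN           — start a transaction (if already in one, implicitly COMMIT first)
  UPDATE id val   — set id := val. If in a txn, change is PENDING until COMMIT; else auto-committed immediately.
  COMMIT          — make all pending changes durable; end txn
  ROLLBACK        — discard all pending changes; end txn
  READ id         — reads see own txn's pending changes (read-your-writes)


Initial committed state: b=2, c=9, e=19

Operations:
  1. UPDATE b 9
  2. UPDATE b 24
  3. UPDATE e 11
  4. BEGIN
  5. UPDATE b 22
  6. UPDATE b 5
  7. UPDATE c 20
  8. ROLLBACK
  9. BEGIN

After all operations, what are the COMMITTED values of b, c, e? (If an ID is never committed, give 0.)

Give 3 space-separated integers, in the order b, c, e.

Initial committed: {b=2, c=9, e=19}
Op 1: UPDATE b=9 (auto-commit; committed b=9)
Op 2: UPDATE b=24 (auto-commit; committed b=24)
Op 3: UPDATE e=11 (auto-commit; committed e=11)
Op 4: BEGIN: in_txn=True, pending={}
Op 5: UPDATE b=22 (pending; pending now {b=22})
Op 6: UPDATE b=5 (pending; pending now {b=5})
Op 7: UPDATE c=20 (pending; pending now {b=5, c=20})
Op 8: ROLLBACK: discarded pending ['b', 'c']; in_txn=False
Op 9: BEGIN: in_txn=True, pending={}
Final committed: {b=24, c=9, e=11}

Answer: 24 9 11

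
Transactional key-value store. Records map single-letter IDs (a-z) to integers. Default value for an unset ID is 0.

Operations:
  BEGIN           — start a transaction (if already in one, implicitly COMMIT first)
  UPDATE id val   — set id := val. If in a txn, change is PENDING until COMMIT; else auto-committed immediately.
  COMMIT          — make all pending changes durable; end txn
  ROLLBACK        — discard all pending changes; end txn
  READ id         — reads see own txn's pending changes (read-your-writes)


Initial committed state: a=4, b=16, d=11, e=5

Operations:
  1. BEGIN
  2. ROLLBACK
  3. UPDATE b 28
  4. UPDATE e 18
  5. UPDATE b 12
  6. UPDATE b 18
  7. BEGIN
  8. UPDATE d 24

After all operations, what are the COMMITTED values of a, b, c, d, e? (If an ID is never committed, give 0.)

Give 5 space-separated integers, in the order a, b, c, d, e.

Answer: 4 18 0 11 18

Derivation:
Initial committed: {a=4, b=16, d=11, e=5}
Op 1: BEGIN: in_txn=True, pending={}
Op 2: ROLLBACK: discarded pending []; in_txn=False
Op 3: UPDATE b=28 (auto-commit; committed b=28)
Op 4: UPDATE e=18 (auto-commit; committed e=18)
Op 5: UPDATE b=12 (auto-commit; committed b=12)
Op 6: UPDATE b=18 (auto-commit; committed b=18)
Op 7: BEGIN: in_txn=True, pending={}
Op 8: UPDATE d=24 (pending; pending now {d=24})
Final committed: {a=4, b=18, d=11, e=18}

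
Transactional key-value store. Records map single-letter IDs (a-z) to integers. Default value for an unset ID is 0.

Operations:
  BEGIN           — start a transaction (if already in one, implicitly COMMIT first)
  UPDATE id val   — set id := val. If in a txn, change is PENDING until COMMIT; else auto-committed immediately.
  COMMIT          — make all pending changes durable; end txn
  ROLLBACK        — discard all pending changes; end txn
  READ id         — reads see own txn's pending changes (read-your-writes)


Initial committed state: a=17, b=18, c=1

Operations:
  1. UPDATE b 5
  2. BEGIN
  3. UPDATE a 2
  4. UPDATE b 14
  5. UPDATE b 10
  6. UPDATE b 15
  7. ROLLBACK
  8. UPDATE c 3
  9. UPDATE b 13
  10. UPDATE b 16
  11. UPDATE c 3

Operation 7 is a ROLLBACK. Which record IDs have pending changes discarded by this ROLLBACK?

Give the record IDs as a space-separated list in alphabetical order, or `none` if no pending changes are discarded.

Initial committed: {a=17, b=18, c=1}
Op 1: UPDATE b=5 (auto-commit; committed b=5)
Op 2: BEGIN: in_txn=True, pending={}
Op 3: UPDATE a=2 (pending; pending now {a=2})
Op 4: UPDATE b=14 (pending; pending now {a=2, b=14})
Op 5: UPDATE b=10 (pending; pending now {a=2, b=10})
Op 6: UPDATE b=15 (pending; pending now {a=2, b=15})
Op 7: ROLLBACK: discarded pending ['a', 'b']; in_txn=False
Op 8: UPDATE c=3 (auto-commit; committed c=3)
Op 9: UPDATE b=13 (auto-commit; committed b=13)
Op 10: UPDATE b=16 (auto-commit; committed b=16)
Op 11: UPDATE c=3 (auto-commit; committed c=3)
ROLLBACK at op 7 discards: ['a', 'b']

Answer: a b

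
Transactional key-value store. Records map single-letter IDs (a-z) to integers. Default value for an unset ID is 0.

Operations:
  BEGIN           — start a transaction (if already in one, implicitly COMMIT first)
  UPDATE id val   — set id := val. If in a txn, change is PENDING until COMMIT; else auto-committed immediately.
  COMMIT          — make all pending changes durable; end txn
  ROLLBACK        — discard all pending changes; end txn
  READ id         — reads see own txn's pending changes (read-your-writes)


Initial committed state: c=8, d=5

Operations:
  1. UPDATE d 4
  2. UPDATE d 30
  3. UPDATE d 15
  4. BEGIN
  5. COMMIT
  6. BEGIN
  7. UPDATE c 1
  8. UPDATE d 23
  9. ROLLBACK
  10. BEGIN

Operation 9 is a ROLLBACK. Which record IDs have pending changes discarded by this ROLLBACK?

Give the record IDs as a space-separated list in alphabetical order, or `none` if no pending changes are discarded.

Initial committed: {c=8, d=5}
Op 1: UPDATE d=4 (auto-commit; committed d=4)
Op 2: UPDATE d=30 (auto-commit; committed d=30)
Op 3: UPDATE d=15 (auto-commit; committed d=15)
Op 4: BEGIN: in_txn=True, pending={}
Op 5: COMMIT: merged [] into committed; committed now {c=8, d=15}
Op 6: BEGIN: in_txn=True, pending={}
Op 7: UPDATE c=1 (pending; pending now {c=1})
Op 8: UPDATE d=23 (pending; pending now {c=1, d=23})
Op 9: ROLLBACK: discarded pending ['c', 'd']; in_txn=False
Op 10: BEGIN: in_txn=True, pending={}
ROLLBACK at op 9 discards: ['c', 'd']

Answer: c d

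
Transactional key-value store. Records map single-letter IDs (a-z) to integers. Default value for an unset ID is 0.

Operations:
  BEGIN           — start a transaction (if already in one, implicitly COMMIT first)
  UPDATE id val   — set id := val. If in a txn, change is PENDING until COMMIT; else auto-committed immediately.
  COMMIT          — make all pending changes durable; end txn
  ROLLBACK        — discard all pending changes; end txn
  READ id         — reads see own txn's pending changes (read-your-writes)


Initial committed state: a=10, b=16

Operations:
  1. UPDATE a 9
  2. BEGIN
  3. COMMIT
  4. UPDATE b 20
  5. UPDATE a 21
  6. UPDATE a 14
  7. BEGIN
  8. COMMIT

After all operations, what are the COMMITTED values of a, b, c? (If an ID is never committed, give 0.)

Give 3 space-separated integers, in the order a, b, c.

Answer: 14 20 0

Derivation:
Initial committed: {a=10, b=16}
Op 1: UPDATE a=9 (auto-commit; committed a=9)
Op 2: BEGIN: in_txn=True, pending={}
Op 3: COMMIT: merged [] into committed; committed now {a=9, b=16}
Op 4: UPDATE b=20 (auto-commit; committed b=20)
Op 5: UPDATE a=21 (auto-commit; committed a=21)
Op 6: UPDATE a=14 (auto-commit; committed a=14)
Op 7: BEGIN: in_txn=True, pending={}
Op 8: COMMIT: merged [] into committed; committed now {a=14, b=20}
Final committed: {a=14, b=20}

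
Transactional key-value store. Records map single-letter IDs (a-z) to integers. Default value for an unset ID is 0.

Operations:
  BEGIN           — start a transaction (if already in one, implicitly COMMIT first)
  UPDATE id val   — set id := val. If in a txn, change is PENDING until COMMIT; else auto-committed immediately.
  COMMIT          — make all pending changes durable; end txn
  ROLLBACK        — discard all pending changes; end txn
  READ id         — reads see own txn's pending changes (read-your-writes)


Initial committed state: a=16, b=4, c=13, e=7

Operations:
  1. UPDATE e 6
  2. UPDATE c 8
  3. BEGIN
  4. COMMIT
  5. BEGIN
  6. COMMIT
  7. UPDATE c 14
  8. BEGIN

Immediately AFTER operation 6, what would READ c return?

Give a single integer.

Initial committed: {a=16, b=4, c=13, e=7}
Op 1: UPDATE e=6 (auto-commit; committed e=6)
Op 2: UPDATE c=8 (auto-commit; committed c=8)
Op 3: BEGIN: in_txn=True, pending={}
Op 4: COMMIT: merged [] into committed; committed now {a=16, b=4, c=8, e=6}
Op 5: BEGIN: in_txn=True, pending={}
Op 6: COMMIT: merged [] into committed; committed now {a=16, b=4, c=8, e=6}
After op 6: visible(c) = 8 (pending={}, committed={a=16, b=4, c=8, e=6})

Answer: 8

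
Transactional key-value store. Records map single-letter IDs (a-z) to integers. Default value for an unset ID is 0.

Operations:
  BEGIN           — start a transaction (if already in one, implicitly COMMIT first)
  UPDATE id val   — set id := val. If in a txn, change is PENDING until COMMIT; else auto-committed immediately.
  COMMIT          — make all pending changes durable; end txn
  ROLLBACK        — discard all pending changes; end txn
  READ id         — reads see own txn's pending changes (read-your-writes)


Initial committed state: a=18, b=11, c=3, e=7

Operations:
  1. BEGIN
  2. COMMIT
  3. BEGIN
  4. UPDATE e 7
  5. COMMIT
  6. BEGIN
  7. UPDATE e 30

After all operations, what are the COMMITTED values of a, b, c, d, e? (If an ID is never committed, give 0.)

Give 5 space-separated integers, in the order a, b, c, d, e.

Initial committed: {a=18, b=11, c=3, e=7}
Op 1: BEGIN: in_txn=True, pending={}
Op 2: COMMIT: merged [] into committed; committed now {a=18, b=11, c=3, e=7}
Op 3: BEGIN: in_txn=True, pending={}
Op 4: UPDATE e=7 (pending; pending now {e=7})
Op 5: COMMIT: merged ['e'] into committed; committed now {a=18, b=11, c=3, e=7}
Op 6: BEGIN: in_txn=True, pending={}
Op 7: UPDATE e=30 (pending; pending now {e=30})
Final committed: {a=18, b=11, c=3, e=7}

Answer: 18 11 3 0 7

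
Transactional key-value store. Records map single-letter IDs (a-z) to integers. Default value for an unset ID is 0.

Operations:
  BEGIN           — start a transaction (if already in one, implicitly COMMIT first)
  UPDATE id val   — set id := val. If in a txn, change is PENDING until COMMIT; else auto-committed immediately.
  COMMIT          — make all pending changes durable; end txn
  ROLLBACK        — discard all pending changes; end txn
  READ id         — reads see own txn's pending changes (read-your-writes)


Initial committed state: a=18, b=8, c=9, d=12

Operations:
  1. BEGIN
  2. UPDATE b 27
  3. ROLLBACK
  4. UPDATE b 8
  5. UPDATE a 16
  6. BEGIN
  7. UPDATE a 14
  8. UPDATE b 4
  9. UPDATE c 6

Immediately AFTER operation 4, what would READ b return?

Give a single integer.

Answer: 8

Derivation:
Initial committed: {a=18, b=8, c=9, d=12}
Op 1: BEGIN: in_txn=True, pending={}
Op 2: UPDATE b=27 (pending; pending now {b=27})
Op 3: ROLLBACK: discarded pending ['b']; in_txn=False
Op 4: UPDATE b=8 (auto-commit; committed b=8)
After op 4: visible(b) = 8 (pending={}, committed={a=18, b=8, c=9, d=12})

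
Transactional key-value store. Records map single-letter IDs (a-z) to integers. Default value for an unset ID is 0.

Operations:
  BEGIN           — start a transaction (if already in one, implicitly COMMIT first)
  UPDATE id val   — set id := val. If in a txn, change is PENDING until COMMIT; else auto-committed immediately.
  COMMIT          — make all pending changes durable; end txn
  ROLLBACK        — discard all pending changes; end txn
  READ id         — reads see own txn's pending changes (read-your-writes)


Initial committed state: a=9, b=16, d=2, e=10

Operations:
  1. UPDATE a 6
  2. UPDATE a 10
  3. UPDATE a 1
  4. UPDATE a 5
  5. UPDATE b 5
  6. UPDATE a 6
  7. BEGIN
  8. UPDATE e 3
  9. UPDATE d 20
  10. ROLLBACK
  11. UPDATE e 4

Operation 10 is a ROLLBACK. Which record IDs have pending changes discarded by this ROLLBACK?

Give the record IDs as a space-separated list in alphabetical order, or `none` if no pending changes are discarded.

Initial committed: {a=9, b=16, d=2, e=10}
Op 1: UPDATE a=6 (auto-commit; committed a=6)
Op 2: UPDATE a=10 (auto-commit; committed a=10)
Op 3: UPDATE a=1 (auto-commit; committed a=1)
Op 4: UPDATE a=5 (auto-commit; committed a=5)
Op 5: UPDATE b=5 (auto-commit; committed b=5)
Op 6: UPDATE a=6 (auto-commit; committed a=6)
Op 7: BEGIN: in_txn=True, pending={}
Op 8: UPDATE e=3 (pending; pending now {e=3})
Op 9: UPDATE d=20 (pending; pending now {d=20, e=3})
Op 10: ROLLBACK: discarded pending ['d', 'e']; in_txn=False
Op 11: UPDATE e=4 (auto-commit; committed e=4)
ROLLBACK at op 10 discards: ['d', 'e']

Answer: d e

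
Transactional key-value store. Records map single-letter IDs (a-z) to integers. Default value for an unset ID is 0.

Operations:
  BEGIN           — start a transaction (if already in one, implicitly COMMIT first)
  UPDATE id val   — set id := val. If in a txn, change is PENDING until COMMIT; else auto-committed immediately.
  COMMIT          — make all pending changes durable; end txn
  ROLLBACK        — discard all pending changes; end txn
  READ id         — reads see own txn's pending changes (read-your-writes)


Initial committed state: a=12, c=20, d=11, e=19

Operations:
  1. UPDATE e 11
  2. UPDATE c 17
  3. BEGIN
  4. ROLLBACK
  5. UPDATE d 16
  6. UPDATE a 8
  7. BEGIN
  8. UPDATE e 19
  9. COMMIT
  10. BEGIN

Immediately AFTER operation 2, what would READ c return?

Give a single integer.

Initial committed: {a=12, c=20, d=11, e=19}
Op 1: UPDATE e=11 (auto-commit; committed e=11)
Op 2: UPDATE c=17 (auto-commit; committed c=17)
After op 2: visible(c) = 17 (pending={}, committed={a=12, c=17, d=11, e=11})

Answer: 17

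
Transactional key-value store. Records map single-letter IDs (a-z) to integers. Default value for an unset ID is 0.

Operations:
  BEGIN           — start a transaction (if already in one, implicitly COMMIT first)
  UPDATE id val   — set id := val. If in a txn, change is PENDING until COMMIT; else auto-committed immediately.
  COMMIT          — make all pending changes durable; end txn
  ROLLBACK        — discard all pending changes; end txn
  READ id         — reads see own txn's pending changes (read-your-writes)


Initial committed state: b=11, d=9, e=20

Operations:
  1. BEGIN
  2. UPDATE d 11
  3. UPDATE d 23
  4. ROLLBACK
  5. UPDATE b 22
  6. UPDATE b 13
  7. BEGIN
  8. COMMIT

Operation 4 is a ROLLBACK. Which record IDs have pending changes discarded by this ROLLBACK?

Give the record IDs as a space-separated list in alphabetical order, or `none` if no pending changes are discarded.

Initial committed: {b=11, d=9, e=20}
Op 1: BEGIN: in_txn=True, pending={}
Op 2: UPDATE d=11 (pending; pending now {d=11})
Op 3: UPDATE d=23 (pending; pending now {d=23})
Op 4: ROLLBACK: discarded pending ['d']; in_txn=False
Op 5: UPDATE b=22 (auto-commit; committed b=22)
Op 6: UPDATE b=13 (auto-commit; committed b=13)
Op 7: BEGIN: in_txn=True, pending={}
Op 8: COMMIT: merged [] into committed; committed now {b=13, d=9, e=20}
ROLLBACK at op 4 discards: ['d']

Answer: d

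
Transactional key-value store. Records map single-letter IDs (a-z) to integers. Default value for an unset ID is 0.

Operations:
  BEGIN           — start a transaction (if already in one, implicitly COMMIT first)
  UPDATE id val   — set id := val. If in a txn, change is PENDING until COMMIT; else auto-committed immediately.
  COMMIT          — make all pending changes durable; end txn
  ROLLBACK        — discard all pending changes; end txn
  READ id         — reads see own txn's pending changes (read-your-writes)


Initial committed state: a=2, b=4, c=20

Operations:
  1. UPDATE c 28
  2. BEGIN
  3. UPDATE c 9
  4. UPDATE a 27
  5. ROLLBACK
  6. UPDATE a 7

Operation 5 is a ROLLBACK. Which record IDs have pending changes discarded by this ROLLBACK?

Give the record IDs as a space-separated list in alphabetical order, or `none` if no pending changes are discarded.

Answer: a c

Derivation:
Initial committed: {a=2, b=4, c=20}
Op 1: UPDATE c=28 (auto-commit; committed c=28)
Op 2: BEGIN: in_txn=True, pending={}
Op 3: UPDATE c=9 (pending; pending now {c=9})
Op 4: UPDATE a=27 (pending; pending now {a=27, c=9})
Op 5: ROLLBACK: discarded pending ['a', 'c']; in_txn=False
Op 6: UPDATE a=7 (auto-commit; committed a=7)
ROLLBACK at op 5 discards: ['a', 'c']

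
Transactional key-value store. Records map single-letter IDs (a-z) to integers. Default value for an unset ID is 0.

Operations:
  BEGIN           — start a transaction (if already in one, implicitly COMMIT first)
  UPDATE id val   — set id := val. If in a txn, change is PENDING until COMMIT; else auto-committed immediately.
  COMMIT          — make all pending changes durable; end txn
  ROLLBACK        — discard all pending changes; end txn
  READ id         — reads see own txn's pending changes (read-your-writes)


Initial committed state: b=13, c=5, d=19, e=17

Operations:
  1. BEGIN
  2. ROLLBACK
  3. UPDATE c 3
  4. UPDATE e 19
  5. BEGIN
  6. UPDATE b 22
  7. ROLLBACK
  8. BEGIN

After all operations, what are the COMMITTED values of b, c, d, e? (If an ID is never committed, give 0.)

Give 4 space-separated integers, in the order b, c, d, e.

Initial committed: {b=13, c=5, d=19, e=17}
Op 1: BEGIN: in_txn=True, pending={}
Op 2: ROLLBACK: discarded pending []; in_txn=False
Op 3: UPDATE c=3 (auto-commit; committed c=3)
Op 4: UPDATE e=19 (auto-commit; committed e=19)
Op 5: BEGIN: in_txn=True, pending={}
Op 6: UPDATE b=22 (pending; pending now {b=22})
Op 7: ROLLBACK: discarded pending ['b']; in_txn=False
Op 8: BEGIN: in_txn=True, pending={}
Final committed: {b=13, c=3, d=19, e=19}

Answer: 13 3 19 19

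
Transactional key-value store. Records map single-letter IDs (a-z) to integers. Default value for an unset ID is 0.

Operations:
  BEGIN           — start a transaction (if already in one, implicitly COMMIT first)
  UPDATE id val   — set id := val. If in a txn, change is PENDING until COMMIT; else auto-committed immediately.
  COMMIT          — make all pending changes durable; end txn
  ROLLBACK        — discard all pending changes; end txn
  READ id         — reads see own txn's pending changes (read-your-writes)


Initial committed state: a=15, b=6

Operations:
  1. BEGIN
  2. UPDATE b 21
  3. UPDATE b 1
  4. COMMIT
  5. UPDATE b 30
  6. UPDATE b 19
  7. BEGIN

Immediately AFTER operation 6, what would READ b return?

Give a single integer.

Answer: 19

Derivation:
Initial committed: {a=15, b=6}
Op 1: BEGIN: in_txn=True, pending={}
Op 2: UPDATE b=21 (pending; pending now {b=21})
Op 3: UPDATE b=1 (pending; pending now {b=1})
Op 4: COMMIT: merged ['b'] into committed; committed now {a=15, b=1}
Op 5: UPDATE b=30 (auto-commit; committed b=30)
Op 6: UPDATE b=19 (auto-commit; committed b=19)
After op 6: visible(b) = 19 (pending={}, committed={a=15, b=19})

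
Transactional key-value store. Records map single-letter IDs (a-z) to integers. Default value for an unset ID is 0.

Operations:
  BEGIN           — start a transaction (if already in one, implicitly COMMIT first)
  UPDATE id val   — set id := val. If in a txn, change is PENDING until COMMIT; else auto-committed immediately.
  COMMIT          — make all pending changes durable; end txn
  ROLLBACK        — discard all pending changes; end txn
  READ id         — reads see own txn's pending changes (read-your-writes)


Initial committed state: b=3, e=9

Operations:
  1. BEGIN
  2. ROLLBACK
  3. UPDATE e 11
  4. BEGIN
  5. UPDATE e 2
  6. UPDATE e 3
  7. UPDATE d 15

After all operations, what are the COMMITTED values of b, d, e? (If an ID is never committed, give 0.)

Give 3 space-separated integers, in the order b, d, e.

Answer: 3 0 11

Derivation:
Initial committed: {b=3, e=9}
Op 1: BEGIN: in_txn=True, pending={}
Op 2: ROLLBACK: discarded pending []; in_txn=False
Op 3: UPDATE e=11 (auto-commit; committed e=11)
Op 4: BEGIN: in_txn=True, pending={}
Op 5: UPDATE e=2 (pending; pending now {e=2})
Op 6: UPDATE e=3 (pending; pending now {e=3})
Op 7: UPDATE d=15 (pending; pending now {d=15, e=3})
Final committed: {b=3, e=11}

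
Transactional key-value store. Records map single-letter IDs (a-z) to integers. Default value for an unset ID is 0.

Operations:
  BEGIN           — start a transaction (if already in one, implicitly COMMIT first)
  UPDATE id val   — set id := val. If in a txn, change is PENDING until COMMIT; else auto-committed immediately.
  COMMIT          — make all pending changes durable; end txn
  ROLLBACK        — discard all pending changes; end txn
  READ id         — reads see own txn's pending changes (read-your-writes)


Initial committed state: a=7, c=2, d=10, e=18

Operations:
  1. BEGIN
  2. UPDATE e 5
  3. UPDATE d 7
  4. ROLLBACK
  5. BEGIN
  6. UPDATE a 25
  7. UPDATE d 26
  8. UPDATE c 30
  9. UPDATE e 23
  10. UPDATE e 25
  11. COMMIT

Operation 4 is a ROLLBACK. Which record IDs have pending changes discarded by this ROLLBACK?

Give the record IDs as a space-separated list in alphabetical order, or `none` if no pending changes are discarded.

Initial committed: {a=7, c=2, d=10, e=18}
Op 1: BEGIN: in_txn=True, pending={}
Op 2: UPDATE e=5 (pending; pending now {e=5})
Op 3: UPDATE d=7 (pending; pending now {d=7, e=5})
Op 4: ROLLBACK: discarded pending ['d', 'e']; in_txn=False
Op 5: BEGIN: in_txn=True, pending={}
Op 6: UPDATE a=25 (pending; pending now {a=25})
Op 7: UPDATE d=26 (pending; pending now {a=25, d=26})
Op 8: UPDATE c=30 (pending; pending now {a=25, c=30, d=26})
Op 9: UPDATE e=23 (pending; pending now {a=25, c=30, d=26, e=23})
Op 10: UPDATE e=25 (pending; pending now {a=25, c=30, d=26, e=25})
Op 11: COMMIT: merged ['a', 'c', 'd', 'e'] into committed; committed now {a=25, c=30, d=26, e=25}
ROLLBACK at op 4 discards: ['d', 'e']

Answer: d e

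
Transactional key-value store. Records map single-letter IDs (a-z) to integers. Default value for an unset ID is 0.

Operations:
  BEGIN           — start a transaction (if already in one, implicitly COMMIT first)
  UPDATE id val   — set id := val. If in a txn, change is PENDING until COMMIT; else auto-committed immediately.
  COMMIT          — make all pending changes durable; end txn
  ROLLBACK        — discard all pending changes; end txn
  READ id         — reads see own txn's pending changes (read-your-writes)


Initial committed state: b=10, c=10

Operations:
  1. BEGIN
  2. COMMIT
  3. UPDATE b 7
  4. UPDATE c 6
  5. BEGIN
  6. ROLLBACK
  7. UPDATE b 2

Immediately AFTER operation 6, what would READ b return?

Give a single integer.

Initial committed: {b=10, c=10}
Op 1: BEGIN: in_txn=True, pending={}
Op 2: COMMIT: merged [] into committed; committed now {b=10, c=10}
Op 3: UPDATE b=7 (auto-commit; committed b=7)
Op 4: UPDATE c=6 (auto-commit; committed c=6)
Op 5: BEGIN: in_txn=True, pending={}
Op 6: ROLLBACK: discarded pending []; in_txn=False
After op 6: visible(b) = 7 (pending={}, committed={b=7, c=6})

Answer: 7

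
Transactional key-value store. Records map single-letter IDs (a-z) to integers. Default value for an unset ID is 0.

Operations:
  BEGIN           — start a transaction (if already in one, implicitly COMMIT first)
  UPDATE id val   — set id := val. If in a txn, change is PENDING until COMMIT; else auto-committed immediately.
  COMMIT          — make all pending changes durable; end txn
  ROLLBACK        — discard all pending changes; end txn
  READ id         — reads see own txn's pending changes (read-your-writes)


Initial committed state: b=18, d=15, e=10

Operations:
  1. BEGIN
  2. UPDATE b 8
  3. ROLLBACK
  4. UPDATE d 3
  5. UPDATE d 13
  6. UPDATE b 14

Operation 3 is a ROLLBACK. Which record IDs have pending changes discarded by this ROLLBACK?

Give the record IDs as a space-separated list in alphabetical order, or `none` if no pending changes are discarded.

Initial committed: {b=18, d=15, e=10}
Op 1: BEGIN: in_txn=True, pending={}
Op 2: UPDATE b=8 (pending; pending now {b=8})
Op 3: ROLLBACK: discarded pending ['b']; in_txn=False
Op 4: UPDATE d=3 (auto-commit; committed d=3)
Op 5: UPDATE d=13 (auto-commit; committed d=13)
Op 6: UPDATE b=14 (auto-commit; committed b=14)
ROLLBACK at op 3 discards: ['b']

Answer: b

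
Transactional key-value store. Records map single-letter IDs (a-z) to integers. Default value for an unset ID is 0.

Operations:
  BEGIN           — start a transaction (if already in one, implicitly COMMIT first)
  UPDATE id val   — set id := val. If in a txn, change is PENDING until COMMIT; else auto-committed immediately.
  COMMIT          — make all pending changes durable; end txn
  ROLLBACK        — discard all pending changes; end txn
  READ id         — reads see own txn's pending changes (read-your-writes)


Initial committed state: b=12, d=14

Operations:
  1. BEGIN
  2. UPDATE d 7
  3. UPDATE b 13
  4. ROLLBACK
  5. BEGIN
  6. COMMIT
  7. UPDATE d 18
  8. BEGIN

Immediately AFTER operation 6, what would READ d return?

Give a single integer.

Answer: 14

Derivation:
Initial committed: {b=12, d=14}
Op 1: BEGIN: in_txn=True, pending={}
Op 2: UPDATE d=7 (pending; pending now {d=7})
Op 3: UPDATE b=13 (pending; pending now {b=13, d=7})
Op 4: ROLLBACK: discarded pending ['b', 'd']; in_txn=False
Op 5: BEGIN: in_txn=True, pending={}
Op 6: COMMIT: merged [] into committed; committed now {b=12, d=14}
After op 6: visible(d) = 14 (pending={}, committed={b=12, d=14})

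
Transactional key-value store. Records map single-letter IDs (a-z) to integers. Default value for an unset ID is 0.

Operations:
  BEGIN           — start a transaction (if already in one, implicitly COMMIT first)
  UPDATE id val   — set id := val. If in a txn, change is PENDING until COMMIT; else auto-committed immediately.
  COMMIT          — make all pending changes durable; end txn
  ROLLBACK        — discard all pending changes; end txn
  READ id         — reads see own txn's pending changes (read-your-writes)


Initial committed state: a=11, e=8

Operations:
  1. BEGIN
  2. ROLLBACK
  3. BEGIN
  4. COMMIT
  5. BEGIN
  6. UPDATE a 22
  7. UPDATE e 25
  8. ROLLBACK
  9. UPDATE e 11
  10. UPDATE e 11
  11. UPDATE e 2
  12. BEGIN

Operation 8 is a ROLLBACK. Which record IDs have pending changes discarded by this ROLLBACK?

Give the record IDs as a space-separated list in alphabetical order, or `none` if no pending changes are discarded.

Initial committed: {a=11, e=8}
Op 1: BEGIN: in_txn=True, pending={}
Op 2: ROLLBACK: discarded pending []; in_txn=False
Op 3: BEGIN: in_txn=True, pending={}
Op 4: COMMIT: merged [] into committed; committed now {a=11, e=8}
Op 5: BEGIN: in_txn=True, pending={}
Op 6: UPDATE a=22 (pending; pending now {a=22})
Op 7: UPDATE e=25 (pending; pending now {a=22, e=25})
Op 8: ROLLBACK: discarded pending ['a', 'e']; in_txn=False
Op 9: UPDATE e=11 (auto-commit; committed e=11)
Op 10: UPDATE e=11 (auto-commit; committed e=11)
Op 11: UPDATE e=2 (auto-commit; committed e=2)
Op 12: BEGIN: in_txn=True, pending={}
ROLLBACK at op 8 discards: ['a', 'e']

Answer: a e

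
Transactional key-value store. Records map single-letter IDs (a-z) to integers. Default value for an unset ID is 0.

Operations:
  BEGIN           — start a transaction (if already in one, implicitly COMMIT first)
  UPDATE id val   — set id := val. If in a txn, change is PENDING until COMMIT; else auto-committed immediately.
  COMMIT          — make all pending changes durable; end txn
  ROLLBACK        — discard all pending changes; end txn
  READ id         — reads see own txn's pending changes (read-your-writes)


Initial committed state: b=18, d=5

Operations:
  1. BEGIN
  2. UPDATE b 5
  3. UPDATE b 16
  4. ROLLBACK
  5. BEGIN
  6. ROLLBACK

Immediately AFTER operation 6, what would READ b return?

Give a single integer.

Initial committed: {b=18, d=5}
Op 1: BEGIN: in_txn=True, pending={}
Op 2: UPDATE b=5 (pending; pending now {b=5})
Op 3: UPDATE b=16 (pending; pending now {b=16})
Op 4: ROLLBACK: discarded pending ['b']; in_txn=False
Op 5: BEGIN: in_txn=True, pending={}
Op 6: ROLLBACK: discarded pending []; in_txn=False
After op 6: visible(b) = 18 (pending={}, committed={b=18, d=5})

Answer: 18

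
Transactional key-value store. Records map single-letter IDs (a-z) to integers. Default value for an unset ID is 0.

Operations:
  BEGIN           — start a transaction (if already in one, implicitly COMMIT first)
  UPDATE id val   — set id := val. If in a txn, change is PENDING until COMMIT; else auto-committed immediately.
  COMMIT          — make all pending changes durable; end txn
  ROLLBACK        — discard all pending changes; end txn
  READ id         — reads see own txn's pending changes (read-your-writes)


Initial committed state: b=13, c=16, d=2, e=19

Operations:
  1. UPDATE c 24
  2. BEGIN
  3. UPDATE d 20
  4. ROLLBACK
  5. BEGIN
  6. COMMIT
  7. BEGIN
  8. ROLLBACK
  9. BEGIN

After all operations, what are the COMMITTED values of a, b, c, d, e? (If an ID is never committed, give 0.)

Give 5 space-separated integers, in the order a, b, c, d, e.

Answer: 0 13 24 2 19

Derivation:
Initial committed: {b=13, c=16, d=2, e=19}
Op 1: UPDATE c=24 (auto-commit; committed c=24)
Op 2: BEGIN: in_txn=True, pending={}
Op 3: UPDATE d=20 (pending; pending now {d=20})
Op 4: ROLLBACK: discarded pending ['d']; in_txn=False
Op 5: BEGIN: in_txn=True, pending={}
Op 6: COMMIT: merged [] into committed; committed now {b=13, c=24, d=2, e=19}
Op 7: BEGIN: in_txn=True, pending={}
Op 8: ROLLBACK: discarded pending []; in_txn=False
Op 9: BEGIN: in_txn=True, pending={}
Final committed: {b=13, c=24, d=2, e=19}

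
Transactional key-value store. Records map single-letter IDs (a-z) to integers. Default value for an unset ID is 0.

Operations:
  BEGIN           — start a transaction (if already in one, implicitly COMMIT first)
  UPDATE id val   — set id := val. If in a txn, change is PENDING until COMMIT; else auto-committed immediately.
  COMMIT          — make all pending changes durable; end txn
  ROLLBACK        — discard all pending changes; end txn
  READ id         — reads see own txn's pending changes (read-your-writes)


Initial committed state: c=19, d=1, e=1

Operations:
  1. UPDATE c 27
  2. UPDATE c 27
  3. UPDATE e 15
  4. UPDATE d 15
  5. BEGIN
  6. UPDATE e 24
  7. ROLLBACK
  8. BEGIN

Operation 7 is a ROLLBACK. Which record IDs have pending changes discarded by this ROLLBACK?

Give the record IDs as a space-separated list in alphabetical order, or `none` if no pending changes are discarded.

Initial committed: {c=19, d=1, e=1}
Op 1: UPDATE c=27 (auto-commit; committed c=27)
Op 2: UPDATE c=27 (auto-commit; committed c=27)
Op 3: UPDATE e=15 (auto-commit; committed e=15)
Op 4: UPDATE d=15 (auto-commit; committed d=15)
Op 5: BEGIN: in_txn=True, pending={}
Op 6: UPDATE e=24 (pending; pending now {e=24})
Op 7: ROLLBACK: discarded pending ['e']; in_txn=False
Op 8: BEGIN: in_txn=True, pending={}
ROLLBACK at op 7 discards: ['e']

Answer: e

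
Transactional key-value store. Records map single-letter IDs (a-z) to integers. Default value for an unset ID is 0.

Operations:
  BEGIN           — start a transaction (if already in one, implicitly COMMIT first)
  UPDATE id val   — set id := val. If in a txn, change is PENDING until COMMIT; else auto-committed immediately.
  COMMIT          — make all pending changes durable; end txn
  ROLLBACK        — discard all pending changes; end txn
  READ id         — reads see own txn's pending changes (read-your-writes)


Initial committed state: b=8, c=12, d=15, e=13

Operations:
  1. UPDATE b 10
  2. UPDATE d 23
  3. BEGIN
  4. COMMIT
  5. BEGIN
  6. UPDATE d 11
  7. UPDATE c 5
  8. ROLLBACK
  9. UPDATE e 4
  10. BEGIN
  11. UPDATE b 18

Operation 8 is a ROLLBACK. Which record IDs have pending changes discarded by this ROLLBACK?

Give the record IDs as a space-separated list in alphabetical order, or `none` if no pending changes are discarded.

Answer: c d

Derivation:
Initial committed: {b=8, c=12, d=15, e=13}
Op 1: UPDATE b=10 (auto-commit; committed b=10)
Op 2: UPDATE d=23 (auto-commit; committed d=23)
Op 3: BEGIN: in_txn=True, pending={}
Op 4: COMMIT: merged [] into committed; committed now {b=10, c=12, d=23, e=13}
Op 5: BEGIN: in_txn=True, pending={}
Op 6: UPDATE d=11 (pending; pending now {d=11})
Op 7: UPDATE c=5 (pending; pending now {c=5, d=11})
Op 8: ROLLBACK: discarded pending ['c', 'd']; in_txn=False
Op 9: UPDATE e=4 (auto-commit; committed e=4)
Op 10: BEGIN: in_txn=True, pending={}
Op 11: UPDATE b=18 (pending; pending now {b=18})
ROLLBACK at op 8 discards: ['c', 'd']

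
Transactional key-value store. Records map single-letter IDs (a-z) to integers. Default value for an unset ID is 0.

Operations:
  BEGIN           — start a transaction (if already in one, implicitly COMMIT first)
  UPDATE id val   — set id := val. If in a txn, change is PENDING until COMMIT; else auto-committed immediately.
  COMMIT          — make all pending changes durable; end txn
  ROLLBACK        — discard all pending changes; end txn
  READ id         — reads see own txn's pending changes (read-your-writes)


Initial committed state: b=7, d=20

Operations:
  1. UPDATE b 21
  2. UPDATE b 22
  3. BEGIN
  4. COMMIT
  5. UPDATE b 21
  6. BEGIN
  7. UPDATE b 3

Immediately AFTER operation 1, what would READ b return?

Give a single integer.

Answer: 21

Derivation:
Initial committed: {b=7, d=20}
Op 1: UPDATE b=21 (auto-commit; committed b=21)
After op 1: visible(b) = 21 (pending={}, committed={b=21, d=20})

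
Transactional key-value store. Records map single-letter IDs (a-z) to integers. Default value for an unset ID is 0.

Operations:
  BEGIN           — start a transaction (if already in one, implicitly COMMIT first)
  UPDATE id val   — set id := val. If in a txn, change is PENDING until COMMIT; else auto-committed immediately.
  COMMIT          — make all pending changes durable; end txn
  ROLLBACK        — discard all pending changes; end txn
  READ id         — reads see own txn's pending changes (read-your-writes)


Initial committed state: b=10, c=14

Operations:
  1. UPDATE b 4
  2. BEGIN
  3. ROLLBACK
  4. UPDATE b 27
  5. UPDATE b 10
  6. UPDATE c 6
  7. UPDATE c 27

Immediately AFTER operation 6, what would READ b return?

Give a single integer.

Initial committed: {b=10, c=14}
Op 1: UPDATE b=4 (auto-commit; committed b=4)
Op 2: BEGIN: in_txn=True, pending={}
Op 3: ROLLBACK: discarded pending []; in_txn=False
Op 4: UPDATE b=27 (auto-commit; committed b=27)
Op 5: UPDATE b=10 (auto-commit; committed b=10)
Op 6: UPDATE c=6 (auto-commit; committed c=6)
After op 6: visible(b) = 10 (pending={}, committed={b=10, c=6})

Answer: 10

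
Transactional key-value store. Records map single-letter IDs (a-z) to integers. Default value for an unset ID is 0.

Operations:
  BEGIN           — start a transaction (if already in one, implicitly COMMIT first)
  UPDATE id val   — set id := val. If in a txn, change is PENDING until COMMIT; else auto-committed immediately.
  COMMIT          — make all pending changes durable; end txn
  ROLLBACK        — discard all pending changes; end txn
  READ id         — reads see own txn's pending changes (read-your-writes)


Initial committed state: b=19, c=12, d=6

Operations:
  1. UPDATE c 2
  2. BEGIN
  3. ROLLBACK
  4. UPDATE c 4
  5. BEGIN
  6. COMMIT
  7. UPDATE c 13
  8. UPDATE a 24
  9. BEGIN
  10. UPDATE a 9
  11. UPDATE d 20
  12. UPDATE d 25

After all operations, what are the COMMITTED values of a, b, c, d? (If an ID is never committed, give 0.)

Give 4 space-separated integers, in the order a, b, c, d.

Answer: 24 19 13 6

Derivation:
Initial committed: {b=19, c=12, d=6}
Op 1: UPDATE c=2 (auto-commit; committed c=2)
Op 2: BEGIN: in_txn=True, pending={}
Op 3: ROLLBACK: discarded pending []; in_txn=False
Op 4: UPDATE c=4 (auto-commit; committed c=4)
Op 5: BEGIN: in_txn=True, pending={}
Op 6: COMMIT: merged [] into committed; committed now {b=19, c=4, d=6}
Op 7: UPDATE c=13 (auto-commit; committed c=13)
Op 8: UPDATE a=24 (auto-commit; committed a=24)
Op 9: BEGIN: in_txn=True, pending={}
Op 10: UPDATE a=9 (pending; pending now {a=9})
Op 11: UPDATE d=20 (pending; pending now {a=9, d=20})
Op 12: UPDATE d=25 (pending; pending now {a=9, d=25})
Final committed: {a=24, b=19, c=13, d=6}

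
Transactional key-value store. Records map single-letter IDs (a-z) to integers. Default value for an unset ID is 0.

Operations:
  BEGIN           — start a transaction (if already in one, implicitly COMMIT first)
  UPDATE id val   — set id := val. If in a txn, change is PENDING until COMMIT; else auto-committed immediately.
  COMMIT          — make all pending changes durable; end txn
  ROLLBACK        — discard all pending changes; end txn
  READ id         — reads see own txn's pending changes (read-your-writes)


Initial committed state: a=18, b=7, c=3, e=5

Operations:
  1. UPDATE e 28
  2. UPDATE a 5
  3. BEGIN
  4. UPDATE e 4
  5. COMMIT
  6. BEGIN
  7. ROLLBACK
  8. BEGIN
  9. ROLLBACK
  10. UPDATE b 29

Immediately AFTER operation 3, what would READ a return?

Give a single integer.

Answer: 5

Derivation:
Initial committed: {a=18, b=7, c=3, e=5}
Op 1: UPDATE e=28 (auto-commit; committed e=28)
Op 2: UPDATE a=5 (auto-commit; committed a=5)
Op 3: BEGIN: in_txn=True, pending={}
After op 3: visible(a) = 5 (pending={}, committed={a=5, b=7, c=3, e=28})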